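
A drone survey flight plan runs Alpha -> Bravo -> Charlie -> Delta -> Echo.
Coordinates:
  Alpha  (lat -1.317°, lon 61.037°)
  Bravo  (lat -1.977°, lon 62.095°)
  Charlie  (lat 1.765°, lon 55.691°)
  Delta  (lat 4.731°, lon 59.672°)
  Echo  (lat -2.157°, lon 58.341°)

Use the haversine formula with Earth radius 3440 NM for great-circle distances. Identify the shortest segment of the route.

Leg distances:
Alpha→Bravo: 74.8 NM
Bravo→Charlie: 445.3 NM
Charlie→Delta: 297.7 NM
Delta→Echo: 421.2 NM
The shortest leg is Alpha–Bravo at 74.8 NM.

Alpha–Bravo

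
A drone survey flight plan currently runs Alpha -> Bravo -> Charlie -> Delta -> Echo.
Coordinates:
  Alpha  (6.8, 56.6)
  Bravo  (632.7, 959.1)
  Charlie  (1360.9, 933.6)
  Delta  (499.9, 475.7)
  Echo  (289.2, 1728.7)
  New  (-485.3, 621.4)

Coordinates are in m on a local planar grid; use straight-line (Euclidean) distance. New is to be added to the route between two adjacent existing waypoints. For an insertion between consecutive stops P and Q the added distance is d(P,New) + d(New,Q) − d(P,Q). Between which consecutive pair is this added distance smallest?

between Alpha and Bravo

Added distance for inserting New between each consecutive pair:
Alpha–Bravo: 818.7 m
Bravo–Charlie: 2311.7 m
Charlie–Delta: 1893.1 m
Delta–Echo: 1076.6 m
Smallest added distance is 818.7 m, inserting between Alpha and Bravo.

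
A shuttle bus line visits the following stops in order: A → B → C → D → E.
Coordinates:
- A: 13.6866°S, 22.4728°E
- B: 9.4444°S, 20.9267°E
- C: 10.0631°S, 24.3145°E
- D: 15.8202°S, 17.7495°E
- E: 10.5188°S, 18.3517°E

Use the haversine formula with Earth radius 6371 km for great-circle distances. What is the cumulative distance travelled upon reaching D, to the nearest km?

Leg distances:
A→B: 500.9 km  (cumulative 500.9 km)
B→C: 377.6 km  (cumulative 878.4 km)
C→D: 956.8 km  (cumulative 1835.2 km)
Cumulative distance at D ≈ 1835 km.

1835 km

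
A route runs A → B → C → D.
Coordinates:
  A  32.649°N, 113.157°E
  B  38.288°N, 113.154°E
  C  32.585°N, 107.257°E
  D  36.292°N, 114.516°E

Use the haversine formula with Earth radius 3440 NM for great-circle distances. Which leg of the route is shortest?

A–B

Leg distances:
A→B: 338.6 NM
B→C: 447.5 NM
C→D: 422.6 NM
The shortest leg is A–B at 338.6 NM.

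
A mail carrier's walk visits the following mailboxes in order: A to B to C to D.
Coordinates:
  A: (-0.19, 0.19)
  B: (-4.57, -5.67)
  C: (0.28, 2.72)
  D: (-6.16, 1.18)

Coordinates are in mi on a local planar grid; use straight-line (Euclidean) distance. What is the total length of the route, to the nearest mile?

Leg distances:
A→B: 7.3 mi  (cumulative 7.3 mi)
B→C: 9.7 mi  (cumulative 17.0 mi)
C→D: 6.6 mi  (cumulative 23.6 mi)
Total route length ≈ 24 mi.

24 mi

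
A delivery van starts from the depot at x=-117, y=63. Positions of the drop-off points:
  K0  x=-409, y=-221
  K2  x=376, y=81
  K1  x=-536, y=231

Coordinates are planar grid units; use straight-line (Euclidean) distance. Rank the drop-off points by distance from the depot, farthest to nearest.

Distance from the depot at x=-117, y=63 to each:
K2 x=376, y=81: 493.3
K1 x=-536, y=231: 451.4
K0 x=-409, y=-221: 407.3

K2, K1, K0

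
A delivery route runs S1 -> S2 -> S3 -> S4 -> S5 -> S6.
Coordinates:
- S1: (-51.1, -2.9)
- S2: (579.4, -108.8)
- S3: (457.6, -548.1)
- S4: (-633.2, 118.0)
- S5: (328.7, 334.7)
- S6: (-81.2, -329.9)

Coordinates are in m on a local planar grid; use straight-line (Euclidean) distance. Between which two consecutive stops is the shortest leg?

Leg distances:
S1→S2: 639.3 m
S2→S3: 455.9 m
S3→S4: 1278.1 m
S4→S5: 986.0 m
S5→S6: 780.8 m
The shortest leg is S2–S3 at 455.9 m.

S2–S3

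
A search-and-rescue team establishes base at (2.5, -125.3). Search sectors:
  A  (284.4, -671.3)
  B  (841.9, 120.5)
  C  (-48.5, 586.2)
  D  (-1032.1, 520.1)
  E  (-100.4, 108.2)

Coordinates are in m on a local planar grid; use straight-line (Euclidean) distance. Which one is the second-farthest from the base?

B

Distances from the base ((2.5, -125.3)):
D: 1219.4 m
B: 874.6 m
C: 713.3 m
A: 614.5 m
E: 255.2 m
The second-farthest is B at 874.6 m.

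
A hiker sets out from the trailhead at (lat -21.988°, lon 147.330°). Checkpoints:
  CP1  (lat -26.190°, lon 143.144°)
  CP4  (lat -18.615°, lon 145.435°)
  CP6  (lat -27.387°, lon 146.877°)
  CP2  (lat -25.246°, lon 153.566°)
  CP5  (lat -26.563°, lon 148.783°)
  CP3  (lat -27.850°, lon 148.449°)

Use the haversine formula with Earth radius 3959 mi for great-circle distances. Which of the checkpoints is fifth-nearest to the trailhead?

Distances from the trailhead ((lat -21.988°, lon 147.330°)):
CP4: 263.4 mi
CP5: 329.1 mi
CP6: 374.1 mi
CP1: 392.4 mi
CP3: 411.1 mi
CP2: 454.4 mi
The fifth-nearest is CP3 at 411.1 mi.

CP3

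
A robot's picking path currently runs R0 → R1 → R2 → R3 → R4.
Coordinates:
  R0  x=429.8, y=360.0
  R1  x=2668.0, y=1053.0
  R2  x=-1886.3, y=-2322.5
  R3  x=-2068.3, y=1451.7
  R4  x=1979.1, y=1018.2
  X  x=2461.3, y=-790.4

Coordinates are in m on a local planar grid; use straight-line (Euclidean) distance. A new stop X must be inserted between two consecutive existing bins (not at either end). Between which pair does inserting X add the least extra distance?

between R1 and R2

Added distance for inserting X between each consecutive pair:
R0–R1: 1846.5 m
R1–R2: 795.8 m
R2–R3: 5885.2 m
R3–R4: 2855.4 m
Smallest added distance is 795.8 m, inserting between R1 and R2.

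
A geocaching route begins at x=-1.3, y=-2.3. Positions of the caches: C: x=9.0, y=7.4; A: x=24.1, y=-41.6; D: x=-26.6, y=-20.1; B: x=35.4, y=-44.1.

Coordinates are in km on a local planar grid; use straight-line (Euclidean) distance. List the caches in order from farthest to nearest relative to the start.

Distance from the start at x=-1.3, y=-2.3 to each:
B x=35.4, y=-44.1: 55.6 km
A x=24.1, y=-41.6: 46.8 km
D x=-26.6, y=-20.1: 30.9 km
C x=9.0, y=7.4: 14.1 km

B, A, D, C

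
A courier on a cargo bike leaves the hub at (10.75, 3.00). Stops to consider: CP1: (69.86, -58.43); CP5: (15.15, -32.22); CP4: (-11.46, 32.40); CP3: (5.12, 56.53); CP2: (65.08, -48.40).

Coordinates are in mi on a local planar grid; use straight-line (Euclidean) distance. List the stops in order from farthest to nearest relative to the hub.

Computing each straight-line distance from (10.75, 3.00):
CP1 (69.86, -58.43): 85.3 mi
CP2 (65.08, -48.40): 74.8 mi
CP3 (5.12, 56.53): 53.8 mi
CP4 (-11.46, 32.40): 36.8 mi
CP5 (15.15, -32.22): 35.5 mi

CP1, CP2, CP3, CP4, CP5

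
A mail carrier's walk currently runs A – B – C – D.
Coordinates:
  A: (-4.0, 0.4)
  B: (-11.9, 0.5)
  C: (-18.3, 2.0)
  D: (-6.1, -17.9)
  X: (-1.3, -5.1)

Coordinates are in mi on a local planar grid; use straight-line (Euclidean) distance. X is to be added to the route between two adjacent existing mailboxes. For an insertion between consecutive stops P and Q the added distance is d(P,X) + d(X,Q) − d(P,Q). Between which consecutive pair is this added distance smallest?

Added distance for inserting X between each consecutive pair:
A–B: 10.2 mi
B–C: 23.8 mi
C–D: 8.8 mi
Smallest added distance is 8.8 mi, inserting between C and D.

between C and D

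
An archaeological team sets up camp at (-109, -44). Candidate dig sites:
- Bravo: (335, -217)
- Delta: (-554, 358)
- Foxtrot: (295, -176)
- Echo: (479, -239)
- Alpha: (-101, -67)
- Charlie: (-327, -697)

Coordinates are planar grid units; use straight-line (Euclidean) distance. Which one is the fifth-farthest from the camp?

Distances from the camp ((-109, -44)):
Charlie: 688.4
Echo: 619.5
Delta: 599.7
Bravo: 476.5
Foxtrot: 425.0
Alpha: 24.4
The fifth-farthest is Foxtrot at 425.0.

Foxtrot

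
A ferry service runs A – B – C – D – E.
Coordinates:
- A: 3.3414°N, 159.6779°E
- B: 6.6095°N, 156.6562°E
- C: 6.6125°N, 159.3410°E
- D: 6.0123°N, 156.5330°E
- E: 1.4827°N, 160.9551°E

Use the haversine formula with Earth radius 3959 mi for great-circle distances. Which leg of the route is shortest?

Leg distances:
A→B: 307.0 mi
B→C: 184.3 mi
C→D: 197.3 mi
D→E: 436.9 mi
The shortest leg is B–C at 184.3 mi.

B–C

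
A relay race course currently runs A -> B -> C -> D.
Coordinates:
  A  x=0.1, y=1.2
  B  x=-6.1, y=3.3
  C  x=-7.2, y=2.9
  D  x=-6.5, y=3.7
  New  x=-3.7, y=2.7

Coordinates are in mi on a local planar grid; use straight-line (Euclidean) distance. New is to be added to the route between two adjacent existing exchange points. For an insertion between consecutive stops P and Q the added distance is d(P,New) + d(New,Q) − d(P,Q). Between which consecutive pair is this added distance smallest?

Added distance for inserting New between each consecutive pair:
A–B: 0.0 mi
B–C: 4.8 mi
C–D: 5.4 mi
Smallest added distance is 0.0 mi, inserting between A and B.

between A and B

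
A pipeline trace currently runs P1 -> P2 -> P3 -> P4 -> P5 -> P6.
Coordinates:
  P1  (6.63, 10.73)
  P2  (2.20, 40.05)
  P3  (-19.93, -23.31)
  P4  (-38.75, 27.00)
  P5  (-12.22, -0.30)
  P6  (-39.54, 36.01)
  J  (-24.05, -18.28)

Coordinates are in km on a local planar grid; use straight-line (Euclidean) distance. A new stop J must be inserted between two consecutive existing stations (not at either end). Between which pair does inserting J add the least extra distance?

Added distance for inserting J between each consecutive pair:
P1–P2: 76.5 km
P2–P3: 3.4 km
P3–P4: 0.4 km
P4–P5: 31.1 km
P5–P6: 32.5 km
Smallest added distance is 0.4 km, inserting between P3 and P4.

between P3 and P4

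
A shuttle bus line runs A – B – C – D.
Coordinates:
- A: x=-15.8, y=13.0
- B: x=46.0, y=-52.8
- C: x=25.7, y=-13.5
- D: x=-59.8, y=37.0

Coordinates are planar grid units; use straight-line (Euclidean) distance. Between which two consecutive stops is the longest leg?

Leg distances:
A→B: 90.3
B→C: 44.2
C→D: 99.3
The longest leg is C–D at 99.3.

C–D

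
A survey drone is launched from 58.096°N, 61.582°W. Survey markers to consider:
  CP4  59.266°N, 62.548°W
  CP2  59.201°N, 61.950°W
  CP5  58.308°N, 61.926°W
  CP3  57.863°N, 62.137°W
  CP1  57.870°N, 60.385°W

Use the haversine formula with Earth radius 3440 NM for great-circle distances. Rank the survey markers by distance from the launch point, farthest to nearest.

Computing each great-circle distance from 58.096°N, 61.582°W:
CP4 59.266°N, 62.548°W: 76.4 NM
CP2 59.201°N, 61.950°W: 67.3 NM
CP1 57.870°N, 60.385°W: 40.4 NM
CP3 57.863°N, 62.137°W: 22.5 NM
CP5 58.308°N, 61.926°W: 16.7 NM

CP4, CP2, CP1, CP3, CP5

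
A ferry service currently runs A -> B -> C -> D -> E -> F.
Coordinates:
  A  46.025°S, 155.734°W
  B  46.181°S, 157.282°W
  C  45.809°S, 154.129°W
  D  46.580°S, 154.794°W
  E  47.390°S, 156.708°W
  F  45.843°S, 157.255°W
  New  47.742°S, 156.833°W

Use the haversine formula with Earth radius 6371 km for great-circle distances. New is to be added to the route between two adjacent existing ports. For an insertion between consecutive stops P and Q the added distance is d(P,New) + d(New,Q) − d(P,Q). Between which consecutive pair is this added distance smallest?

Added distance for inserting New between each consecutive pair:
A–B: 264.7 km
B–C: 227.5 km
C–D: 398.9 km
D–E: 70.5 km
E–F: 76.8 km
Smallest added distance is 70.5 km, inserting between D and E.

between D and E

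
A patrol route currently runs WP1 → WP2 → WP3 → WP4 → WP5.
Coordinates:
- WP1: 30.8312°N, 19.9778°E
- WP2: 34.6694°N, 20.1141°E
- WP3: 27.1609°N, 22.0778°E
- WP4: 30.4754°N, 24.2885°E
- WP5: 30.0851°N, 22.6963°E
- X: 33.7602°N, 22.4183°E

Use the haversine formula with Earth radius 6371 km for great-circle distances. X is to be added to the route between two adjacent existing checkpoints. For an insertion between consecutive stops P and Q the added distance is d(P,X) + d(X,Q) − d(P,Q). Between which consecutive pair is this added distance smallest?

Added distance for inserting X between each consecutive pair:
WP1–WP2: 206.1 km
WP2–WP3: 113.7 km
WP3–WP4: 713.2 km
WP4–WP5: 656.0 km
Smallest added distance is 113.7 km, inserting between WP2 and WP3.

between WP2 and WP3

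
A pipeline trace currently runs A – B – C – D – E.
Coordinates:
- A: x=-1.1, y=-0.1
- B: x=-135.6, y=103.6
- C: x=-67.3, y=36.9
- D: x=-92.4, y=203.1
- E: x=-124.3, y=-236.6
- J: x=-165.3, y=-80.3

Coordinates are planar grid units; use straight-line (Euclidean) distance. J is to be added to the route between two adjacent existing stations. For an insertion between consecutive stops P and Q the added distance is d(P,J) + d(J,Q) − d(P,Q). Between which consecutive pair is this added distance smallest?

between D and E

Added distance for inserting J between each consecutive pair:
A–B: 199.2
B–C: 243.6
C–D: 277.3
D–E: 13.4
Smallest added distance is 13.4, inserting between D and E.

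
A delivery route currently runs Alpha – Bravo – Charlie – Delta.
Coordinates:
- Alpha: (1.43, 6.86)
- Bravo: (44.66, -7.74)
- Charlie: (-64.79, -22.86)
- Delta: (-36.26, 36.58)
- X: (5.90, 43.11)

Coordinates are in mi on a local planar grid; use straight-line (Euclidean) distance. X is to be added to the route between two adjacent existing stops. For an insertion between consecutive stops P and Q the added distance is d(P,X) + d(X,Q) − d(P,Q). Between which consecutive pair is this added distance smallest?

between Bravo and Charlie

Added distance for inserting X between each consecutive pair:
Alpha–Bravo: 54.8 mi
Bravo–Charlie: 50.1 mi
Charlie–Delta: 73.4 mi
Smallest added distance is 50.1 mi, inserting between Bravo and Charlie.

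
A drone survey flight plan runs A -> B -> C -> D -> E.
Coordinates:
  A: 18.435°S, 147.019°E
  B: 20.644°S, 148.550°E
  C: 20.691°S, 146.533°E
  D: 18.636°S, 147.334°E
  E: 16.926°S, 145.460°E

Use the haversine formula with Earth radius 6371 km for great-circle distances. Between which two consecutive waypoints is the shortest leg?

Leg distances:
A→B: 293.4 km
B→C: 209.9 km
C→D: 243.4 km
D→E: 274.8 km
The shortest leg is B–C at 209.9 km.

B–C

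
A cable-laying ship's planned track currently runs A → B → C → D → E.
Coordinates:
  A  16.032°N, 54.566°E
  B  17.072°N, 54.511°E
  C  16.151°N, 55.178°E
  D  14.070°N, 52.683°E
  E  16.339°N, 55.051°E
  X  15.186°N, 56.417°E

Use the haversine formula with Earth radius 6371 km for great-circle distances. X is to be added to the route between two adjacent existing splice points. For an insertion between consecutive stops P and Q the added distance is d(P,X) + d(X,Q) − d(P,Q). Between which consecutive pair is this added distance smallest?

Added distance for inserting X between each consecutive pair:
A–B: 395.9 km
B–C: 338.2 km
C–D: 237.1 km
D–E: 256.8 km
Smallest added distance is 237.1 km, inserting between C and D.

between C and D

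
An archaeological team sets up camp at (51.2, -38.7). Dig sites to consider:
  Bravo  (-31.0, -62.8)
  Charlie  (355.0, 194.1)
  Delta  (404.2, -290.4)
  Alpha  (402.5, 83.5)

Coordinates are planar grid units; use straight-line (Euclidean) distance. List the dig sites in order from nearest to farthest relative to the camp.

Bravo, Alpha, Charlie, Delta

Distances from the camp:
Bravo (-31.0, -62.8): 85.7
Alpha (402.5, 83.5): 371.9
Charlie (355.0, 194.1): 382.7
Delta (404.2, -290.4): 433.5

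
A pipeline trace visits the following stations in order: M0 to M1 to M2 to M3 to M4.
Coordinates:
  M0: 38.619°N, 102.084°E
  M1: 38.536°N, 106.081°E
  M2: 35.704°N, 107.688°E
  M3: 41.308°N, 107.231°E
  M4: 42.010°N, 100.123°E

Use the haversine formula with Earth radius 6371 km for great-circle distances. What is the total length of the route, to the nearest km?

Leg distances:
M0→M1: 347.5 km  (cumulative 347.5 km)
M1→M2: 345.6 km  (cumulative 693.2 km)
M2→M3: 624.4 km  (cumulative 1317.6 km)
M3→M4: 595.5 km  (cumulative 1913.0 km)
Total route length ≈ 1913 km.

1913 km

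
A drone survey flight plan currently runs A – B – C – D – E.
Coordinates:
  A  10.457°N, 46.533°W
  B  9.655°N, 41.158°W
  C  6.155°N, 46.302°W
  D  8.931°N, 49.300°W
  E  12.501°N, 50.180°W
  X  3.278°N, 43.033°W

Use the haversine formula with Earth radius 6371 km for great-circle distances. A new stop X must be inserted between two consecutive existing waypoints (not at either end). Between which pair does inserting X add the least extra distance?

between B and C

Added distance for inserting X between each consecutive pair:
A–B: 1030.3 km
B–C: 534.7 km
C–D: 966.4 km
D–E: 1819.2 km
Smallest added distance is 534.7 km, inserting between B and C.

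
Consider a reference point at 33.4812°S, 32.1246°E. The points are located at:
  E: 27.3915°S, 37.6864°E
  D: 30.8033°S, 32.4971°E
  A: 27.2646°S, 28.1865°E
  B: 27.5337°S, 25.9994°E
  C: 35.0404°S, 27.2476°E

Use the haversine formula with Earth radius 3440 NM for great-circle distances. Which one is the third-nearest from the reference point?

A

Distance to each, sorted:
D: 161.9 NM
C: 259.4 NM
A: 425.2 NM
E: 465.2 NM
B: 477.2 NM
The third-nearest is A at 425.2 NM.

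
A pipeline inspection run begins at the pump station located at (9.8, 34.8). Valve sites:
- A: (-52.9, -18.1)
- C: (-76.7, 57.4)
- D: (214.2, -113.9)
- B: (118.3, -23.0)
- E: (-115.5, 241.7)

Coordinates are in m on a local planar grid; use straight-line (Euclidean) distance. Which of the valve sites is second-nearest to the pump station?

C

Distance to each, sorted:
A: 82.0 m
C: 89.4 m
B: 122.9 m
E: 241.9 m
D: 252.8 m
The second-nearest is C at 89.4 m.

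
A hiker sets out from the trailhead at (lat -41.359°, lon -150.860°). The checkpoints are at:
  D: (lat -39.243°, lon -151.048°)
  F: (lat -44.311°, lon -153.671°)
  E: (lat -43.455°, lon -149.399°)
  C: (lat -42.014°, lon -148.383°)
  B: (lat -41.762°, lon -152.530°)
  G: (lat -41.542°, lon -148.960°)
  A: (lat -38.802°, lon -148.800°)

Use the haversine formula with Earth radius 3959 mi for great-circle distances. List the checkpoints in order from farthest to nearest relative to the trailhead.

F, A, E, D, C, G, B

Computing each great-circle distance from (lat -41.359°, lon -150.860°):
F (lat -44.311°, lon -153.671°): 248.7 mi
A (lat -38.802°, lon -148.800°): 207.5 mi
E (lat -43.455°, lon -149.399°): 162.9 mi
D (lat -39.243°, lon -151.048°): 146.5 mi
C (lat -42.014°, lon -148.383°): 135.6 mi
G (lat -41.542°, lon -148.960°): 99.2 mi
B (lat -41.762°, lon -152.530°): 90.7 mi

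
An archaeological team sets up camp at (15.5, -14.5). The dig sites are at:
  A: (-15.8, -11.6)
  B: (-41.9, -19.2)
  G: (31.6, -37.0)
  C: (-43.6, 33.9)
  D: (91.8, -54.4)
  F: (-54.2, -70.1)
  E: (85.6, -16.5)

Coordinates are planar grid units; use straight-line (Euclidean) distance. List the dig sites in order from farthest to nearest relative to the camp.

F, D, C, E, B, A, G

Distances from the camp:
F (-54.2, -70.1): 89.2
D (91.8, -54.4): 86.1
C (-43.6, 33.9): 76.4
E (85.6, -16.5): 70.1
B (-41.9, -19.2): 57.6
A (-15.8, -11.6): 31.4
G (31.6, -37.0): 27.7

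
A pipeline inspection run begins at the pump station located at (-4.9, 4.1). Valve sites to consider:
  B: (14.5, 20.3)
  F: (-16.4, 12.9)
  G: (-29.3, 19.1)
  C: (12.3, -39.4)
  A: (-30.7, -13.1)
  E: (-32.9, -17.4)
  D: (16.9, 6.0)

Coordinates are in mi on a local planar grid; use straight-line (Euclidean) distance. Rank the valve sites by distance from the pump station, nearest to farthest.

Distance from the pump station at (-4.9, 4.1) to each:
F (-16.4, 12.9): 14.5 mi
D (16.9, 6.0): 21.9 mi
B (14.5, 20.3): 25.3 mi
G (-29.3, 19.1): 28.6 mi
A (-30.7, -13.1): 31.0 mi
E (-32.9, -17.4): 35.3 mi
C (12.3, -39.4): 46.8 mi

F, D, B, G, A, E, C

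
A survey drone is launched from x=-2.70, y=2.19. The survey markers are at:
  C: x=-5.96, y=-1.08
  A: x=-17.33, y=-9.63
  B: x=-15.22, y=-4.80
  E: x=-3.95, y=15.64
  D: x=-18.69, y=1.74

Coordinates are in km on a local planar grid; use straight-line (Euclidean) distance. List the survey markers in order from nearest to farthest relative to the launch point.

Computing each straight-line distance from x=-2.70, y=2.19:
C x=-5.96, y=-1.08: 4.6 km
E x=-3.95, y=15.64: 13.5 km
B x=-15.22, y=-4.80: 14.3 km
D x=-18.69, y=1.74: 16.0 km
A x=-17.33, y=-9.63: 18.8 km

C, E, B, D, A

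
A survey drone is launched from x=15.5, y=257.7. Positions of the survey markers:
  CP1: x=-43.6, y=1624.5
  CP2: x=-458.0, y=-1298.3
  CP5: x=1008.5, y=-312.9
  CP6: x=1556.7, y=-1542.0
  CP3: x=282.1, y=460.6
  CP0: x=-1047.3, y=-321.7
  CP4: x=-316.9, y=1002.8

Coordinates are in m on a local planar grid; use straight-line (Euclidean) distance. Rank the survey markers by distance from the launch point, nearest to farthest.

Distances from the launch point:
CP3 x=282.1, y=460.6: 335.0 m
CP4 x=-316.9, y=1002.8: 815.9 m
CP5 x=1008.5, y=-312.9: 1145.3 m
CP0 x=-1047.3, y=-321.7: 1210.5 m
CP1 x=-43.6, y=1624.5: 1368.1 m
CP2 x=-458.0, y=-1298.3: 1626.4 m
CP6 x=1556.7, y=-1542.0: 2369.4 m

CP3, CP4, CP5, CP0, CP1, CP2, CP6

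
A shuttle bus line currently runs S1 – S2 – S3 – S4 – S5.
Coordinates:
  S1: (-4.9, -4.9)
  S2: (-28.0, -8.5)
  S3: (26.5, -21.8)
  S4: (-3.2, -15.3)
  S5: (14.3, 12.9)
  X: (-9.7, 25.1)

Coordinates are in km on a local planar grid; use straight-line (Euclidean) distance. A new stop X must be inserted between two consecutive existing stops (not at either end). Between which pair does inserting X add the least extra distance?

Added distance for inserting X between each consecutive pair:
S1–S2: 45.3 km
S2–S3: 41.4 km
S3–S4: 69.8 km
S4–S5: 34.7 km
Smallest added distance is 34.7 km, inserting between S4 and S5.

between S4 and S5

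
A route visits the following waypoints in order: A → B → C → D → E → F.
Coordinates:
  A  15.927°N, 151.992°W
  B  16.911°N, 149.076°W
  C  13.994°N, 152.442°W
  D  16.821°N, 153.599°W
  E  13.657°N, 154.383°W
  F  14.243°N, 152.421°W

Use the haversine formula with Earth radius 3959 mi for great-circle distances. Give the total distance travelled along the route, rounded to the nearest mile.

Leg distances:
A→B: 204.9 mi  (cumulative 204.9 mi)
B→C: 301.4 mi  (cumulative 506.3 mi)
C→D: 210.0 mi  (cumulative 716.3 mi)
D→E: 224.8 mi  (cumulative 941.1 mi)
E→F: 137.7 mi  (cumulative 1078.8 mi)
Total route length ≈ 1079 mi.

1079 mi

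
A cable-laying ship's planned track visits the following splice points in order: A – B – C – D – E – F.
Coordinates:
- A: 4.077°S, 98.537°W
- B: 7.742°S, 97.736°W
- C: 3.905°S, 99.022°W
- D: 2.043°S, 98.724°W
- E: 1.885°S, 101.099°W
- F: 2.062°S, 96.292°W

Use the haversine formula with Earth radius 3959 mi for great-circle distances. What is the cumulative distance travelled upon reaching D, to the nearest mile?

669 mi

Leg distances:
A→B: 259.2 mi  (cumulative 259.2 mi)
B→C: 279.5 mi  (cumulative 538.6 mi)
C→D: 130.3 mi  (cumulative 668.9 mi)
Cumulative distance at D ≈ 669 mi.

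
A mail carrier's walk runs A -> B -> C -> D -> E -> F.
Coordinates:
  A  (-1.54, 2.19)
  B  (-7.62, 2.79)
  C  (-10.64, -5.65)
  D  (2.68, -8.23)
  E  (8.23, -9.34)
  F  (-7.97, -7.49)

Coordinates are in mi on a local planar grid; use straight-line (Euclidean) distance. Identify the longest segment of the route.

Leg distances:
A→B: 6.1 mi
B→C: 9.0 mi
C→D: 13.6 mi
D→E: 5.7 mi
E→F: 16.3 mi
The longest leg is E–F at 16.3 mi.

E–F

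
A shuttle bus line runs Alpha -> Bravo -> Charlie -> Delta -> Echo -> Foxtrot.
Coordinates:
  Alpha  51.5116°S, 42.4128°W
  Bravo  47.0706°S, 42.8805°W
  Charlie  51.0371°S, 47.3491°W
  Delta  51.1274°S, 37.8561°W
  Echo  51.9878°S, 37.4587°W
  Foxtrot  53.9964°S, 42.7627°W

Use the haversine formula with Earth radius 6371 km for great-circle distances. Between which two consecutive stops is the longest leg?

Charlie–Delta

Leg distances:
Alpha→Bravo: 495.0 km
Bravo→Charlie: 548.0 km
Charlie→Delta: 662.7 km
Delta→Echo: 99.5 km
Echo→Foxtrot: 419.3 km
The longest leg is Charlie–Delta at 662.7 km.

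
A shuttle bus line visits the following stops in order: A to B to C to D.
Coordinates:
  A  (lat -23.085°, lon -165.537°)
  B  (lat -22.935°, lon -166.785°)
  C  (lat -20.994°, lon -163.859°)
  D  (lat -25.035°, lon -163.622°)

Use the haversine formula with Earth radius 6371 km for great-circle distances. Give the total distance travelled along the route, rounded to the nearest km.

950 km

Leg distances:
A→B: 128.8 km  (cumulative 128.8 km)
B→C: 371.0 km  (cumulative 499.8 km)
C→D: 450.0 km  (cumulative 949.8 km)
Total route length ≈ 950 km.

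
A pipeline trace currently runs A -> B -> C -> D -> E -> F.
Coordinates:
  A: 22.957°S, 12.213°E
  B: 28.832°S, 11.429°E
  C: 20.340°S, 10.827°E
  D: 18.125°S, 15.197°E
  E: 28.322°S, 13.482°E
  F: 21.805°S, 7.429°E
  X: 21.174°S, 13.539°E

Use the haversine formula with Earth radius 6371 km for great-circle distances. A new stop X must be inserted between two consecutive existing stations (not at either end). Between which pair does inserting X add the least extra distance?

Added distance for inserting X between each consecutive pair:
A–B: 460.4 km
B–C: 228.2 km
C–D: 157.0 km
D–E: 28.5 km
E–F: 484.2 km
Smallest added distance is 28.5 km, inserting between D and E.

between D and E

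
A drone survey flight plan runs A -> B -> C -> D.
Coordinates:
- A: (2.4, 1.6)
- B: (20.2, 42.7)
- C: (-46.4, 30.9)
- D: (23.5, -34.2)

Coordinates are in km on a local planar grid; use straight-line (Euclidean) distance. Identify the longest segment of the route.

Leg distances:
A→B: 44.8 km
B→C: 67.6 km
C→D: 95.5 km
The longest leg is C–D at 95.5 km.

C–D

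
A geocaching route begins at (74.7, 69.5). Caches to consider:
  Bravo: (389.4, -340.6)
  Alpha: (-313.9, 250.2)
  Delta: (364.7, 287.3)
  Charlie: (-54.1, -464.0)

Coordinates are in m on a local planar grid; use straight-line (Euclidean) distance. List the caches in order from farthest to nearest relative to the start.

Distance from the start at (74.7, 69.5) to each:
Charlie (-54.1, -464.0): 548.8 m
Bravo (389.4, -340.6): 516.9 m
Alpha (-313.9, 250.2): 428.6 m
Delta (364.7, 287.3): 362.7 m

Charlie, Bravo, Alpha, Delta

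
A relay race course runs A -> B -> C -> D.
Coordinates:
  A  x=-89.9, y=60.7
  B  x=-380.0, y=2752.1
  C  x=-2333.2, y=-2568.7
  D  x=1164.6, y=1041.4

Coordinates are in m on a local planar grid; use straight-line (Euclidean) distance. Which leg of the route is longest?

B–C

Leg distances:
A→B: 2707.0 m
B→C: 5668.0 m
C→D: 5026.7 m
The longest leg is B–C at 5668.0 m.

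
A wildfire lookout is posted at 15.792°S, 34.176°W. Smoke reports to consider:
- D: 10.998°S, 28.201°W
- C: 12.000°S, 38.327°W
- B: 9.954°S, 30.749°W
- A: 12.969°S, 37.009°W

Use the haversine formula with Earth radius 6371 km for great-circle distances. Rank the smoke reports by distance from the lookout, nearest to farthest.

A, C, B, D

Computing each great-circle distance from 15.792°S, 34.176°W:
A 12.969°S, 37.009°W: 437.8 km
C 12.000°S, 38.327°W: 615.2 km
B 9.954°S, 30.749°W: 747.8 km
D 10.998°S, 28.201°W: 837.6 km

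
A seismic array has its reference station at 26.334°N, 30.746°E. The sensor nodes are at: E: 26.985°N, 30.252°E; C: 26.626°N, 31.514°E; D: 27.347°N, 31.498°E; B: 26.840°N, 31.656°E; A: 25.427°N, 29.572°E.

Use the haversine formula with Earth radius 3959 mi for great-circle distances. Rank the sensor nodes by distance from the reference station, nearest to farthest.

C, E, B, D, A

Computing each great-circle distance from 26.334°N, 30.746°E:
C 26.626°N, 31.514°E: 51.6 mi
E 26.985°N, 30.252°E: 54.4 mi
B 26.840°N, 31.656°E: 66.2 mi
D 27.347°N, 31.498°E: 84.0 mi
A 25.427°N, 29.572°E: 96.2 mi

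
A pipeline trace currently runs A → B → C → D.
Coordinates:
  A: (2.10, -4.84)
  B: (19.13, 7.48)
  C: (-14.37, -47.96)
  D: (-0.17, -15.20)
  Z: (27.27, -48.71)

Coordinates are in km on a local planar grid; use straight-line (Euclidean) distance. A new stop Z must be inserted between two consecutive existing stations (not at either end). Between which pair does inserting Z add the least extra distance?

Added distance for inserting Z between each consecutive pair:
A–B: 86.3 km
B–C: 33.6 km
C–D: 49.3 km
Smallest added distance is 33.6 km, inserting between B and C.

between B and C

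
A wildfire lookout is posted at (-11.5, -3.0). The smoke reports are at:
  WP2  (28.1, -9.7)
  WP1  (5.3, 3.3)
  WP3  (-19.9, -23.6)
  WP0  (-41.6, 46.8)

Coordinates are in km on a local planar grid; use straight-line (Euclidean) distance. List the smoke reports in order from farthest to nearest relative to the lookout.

WP0, WP2, WP3, WP1

Distance from the lookout at (-11.5, -3.0) to each:
WP0 (-41.6, 46.8): 58.2 km
WP2 (28.1, -9.7): 40.2 km
WP3 (-19.9, -23.6): 22.2 km
WP1 (5.3, 3.3): 17.9 km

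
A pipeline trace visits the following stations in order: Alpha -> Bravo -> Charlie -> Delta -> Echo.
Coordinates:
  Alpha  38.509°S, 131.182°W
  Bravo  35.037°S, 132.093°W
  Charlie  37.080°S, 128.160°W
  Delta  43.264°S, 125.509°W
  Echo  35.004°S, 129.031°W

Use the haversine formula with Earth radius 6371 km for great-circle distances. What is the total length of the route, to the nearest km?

Leg distances:
Alpha→Bravo: 394.5 km  (cumulative 394.5 km)
Bravo→Charlie: 420.2 km  (cumulative 814.7 km)
Charlie→Delta: 723.5 km  (cumulative 1538.1 km)
Delta→Echo: 967.1 km  (cumulative 2505.3 km)
Total route length ≈ 2505 km.

2505 km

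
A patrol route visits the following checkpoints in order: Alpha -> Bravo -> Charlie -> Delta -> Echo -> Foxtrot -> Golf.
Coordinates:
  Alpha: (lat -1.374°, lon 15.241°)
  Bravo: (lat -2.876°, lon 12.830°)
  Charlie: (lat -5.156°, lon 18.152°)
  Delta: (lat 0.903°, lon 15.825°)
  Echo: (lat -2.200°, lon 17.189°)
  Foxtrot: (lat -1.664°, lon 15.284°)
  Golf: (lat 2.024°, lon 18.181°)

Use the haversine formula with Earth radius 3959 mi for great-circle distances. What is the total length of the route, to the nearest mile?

Leg distances:
Alpha→Bravo: 196.2 mi  (cumulative 196.2 mi)
Bravo→Charlie: 399.2 mi  (cumulative 595.4 mi)
Charlie→Delta: 448.4 mi  (cumulative 1043.8 mi)
Delta→Echo: 234.2 mi  (cumulative 1278.0 mi)
Echo→Foxtrot: 136.7 mi  (cumulative 1414.7 mi)
Foxtrot→Golf: 324.0 mi  (cumulative 1738.7 mi)
Total route length ≈ 1739 mi.

1739 mi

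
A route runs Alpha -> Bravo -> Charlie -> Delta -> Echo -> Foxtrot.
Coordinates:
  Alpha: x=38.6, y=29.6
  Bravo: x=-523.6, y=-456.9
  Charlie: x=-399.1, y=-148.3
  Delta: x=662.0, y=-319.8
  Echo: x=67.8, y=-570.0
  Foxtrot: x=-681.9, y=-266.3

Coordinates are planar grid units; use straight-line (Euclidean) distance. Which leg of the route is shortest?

Bravo–Charlie

Leg distances:
Alpha→Bravo: 743.5
Bravo→Charlie: 332.8
Charlie→Delta: 1074.9
Delta→Echo: 644.7
Echo→Foxtrot: 808.9
The shortest leg is Bravo–Charlie at 332.8.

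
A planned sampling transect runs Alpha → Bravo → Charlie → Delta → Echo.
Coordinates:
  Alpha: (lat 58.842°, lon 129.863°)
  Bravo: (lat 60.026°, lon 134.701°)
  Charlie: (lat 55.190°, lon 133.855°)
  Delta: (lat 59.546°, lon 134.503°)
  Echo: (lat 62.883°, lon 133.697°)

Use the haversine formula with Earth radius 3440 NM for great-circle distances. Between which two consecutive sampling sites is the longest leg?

Bravo–Charlie

Leg distances:
Alpha→Bravo: 163.9 NM
Bravo→Charlie: 291.6 NM
Charlie→Delta: 262.4 NM
Delta→Echo: 201.7 NM
The longest leg is Bravo–Charlie at 291.6 NM.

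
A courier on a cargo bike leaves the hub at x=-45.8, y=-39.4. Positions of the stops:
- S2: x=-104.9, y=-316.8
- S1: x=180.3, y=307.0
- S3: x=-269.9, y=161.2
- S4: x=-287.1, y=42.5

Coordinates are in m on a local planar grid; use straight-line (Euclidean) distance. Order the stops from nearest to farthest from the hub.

Computing each straight-line distance from x=-45.8, y=-39.4:
S4 x=-287.1, y=42.5: 254.8 m
S2 x=-104.9, y=-316.8: 283.6 m
S3 x=-269.9, y=161.2: 300.8 m
S1 x=180.3, y=307.0: 413.7 m

S4, S2, S3, S1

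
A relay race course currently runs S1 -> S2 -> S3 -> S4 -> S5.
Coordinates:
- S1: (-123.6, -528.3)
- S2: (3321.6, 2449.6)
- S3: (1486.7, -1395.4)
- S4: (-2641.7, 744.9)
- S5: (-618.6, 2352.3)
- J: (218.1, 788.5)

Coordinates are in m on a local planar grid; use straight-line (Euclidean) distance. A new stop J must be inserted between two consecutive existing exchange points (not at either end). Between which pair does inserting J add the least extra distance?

between S1 and S2

Added distance for inserting J between each consecutive pair:
S1–S2: 326.7 m
S2–S3: 1785.3 m
S3–S4: 735.5 m
S4–S5: 2049.8 m
Smallest added distance is 326.7 m, inserting between S1 and S2.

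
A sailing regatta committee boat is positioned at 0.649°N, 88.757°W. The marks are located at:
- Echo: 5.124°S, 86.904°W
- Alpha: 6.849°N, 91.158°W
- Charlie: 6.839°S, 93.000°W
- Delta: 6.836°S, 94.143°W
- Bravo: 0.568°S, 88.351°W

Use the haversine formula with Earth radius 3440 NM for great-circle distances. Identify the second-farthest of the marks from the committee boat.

Charlie

Distances from the committee boat (0.649°N, 88.757°W):
Delta: 553.2 NM
Charlie: 516.5 NM
Alpha: 399.0 NM
Echo: 364.0 NM
Bravo: 77.0 NM
The second-farthest is Charlie at 516.5 NM.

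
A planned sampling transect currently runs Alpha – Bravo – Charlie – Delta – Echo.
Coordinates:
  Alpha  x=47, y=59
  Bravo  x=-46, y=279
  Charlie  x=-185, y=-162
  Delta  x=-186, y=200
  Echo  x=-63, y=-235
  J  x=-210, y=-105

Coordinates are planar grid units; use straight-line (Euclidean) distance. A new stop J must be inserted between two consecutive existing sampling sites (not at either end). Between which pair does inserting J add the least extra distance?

between Charlie and Delta

Added distance for inserting J between each consecutive pair:
Alpha–Bravo: 483.6
Bravo–Charlie: 17.4
Charlie–Delta: 6.2
Delta–Echo: 50.1
Smallest added distance is 6.2, inserting between Charlie and Delta.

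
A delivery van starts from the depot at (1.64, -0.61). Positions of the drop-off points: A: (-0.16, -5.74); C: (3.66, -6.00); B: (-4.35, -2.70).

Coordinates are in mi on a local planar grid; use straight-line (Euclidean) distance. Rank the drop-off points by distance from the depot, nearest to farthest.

Distance from the depot at (1.64, -0.61) to each:
A (-0.16, -5.74): 5.4 mi
C (3.66, -6.00): 5.8 mi
B (-4.35, -2.70): 6.3 mi

A, C, B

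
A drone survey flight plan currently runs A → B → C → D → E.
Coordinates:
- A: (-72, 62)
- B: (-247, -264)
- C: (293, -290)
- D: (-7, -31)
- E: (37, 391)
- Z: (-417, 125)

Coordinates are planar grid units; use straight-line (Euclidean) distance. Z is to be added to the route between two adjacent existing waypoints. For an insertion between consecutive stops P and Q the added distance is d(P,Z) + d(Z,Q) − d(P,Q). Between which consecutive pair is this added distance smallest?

between A and B

Added distance for inserting Z between each consecutive pair:
A–B: 405.2
B–C: 706.3
C–D: 864.7
D–E: 540.6
Smallest added distance is 405.2, inserting between A and B.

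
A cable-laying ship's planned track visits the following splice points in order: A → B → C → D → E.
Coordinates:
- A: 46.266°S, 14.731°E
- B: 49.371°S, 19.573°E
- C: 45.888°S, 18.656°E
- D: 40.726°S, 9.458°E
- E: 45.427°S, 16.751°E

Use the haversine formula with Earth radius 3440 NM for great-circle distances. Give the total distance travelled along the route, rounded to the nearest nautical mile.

Leg distances:
A→B: 269.8 NM  (cumulative 269.8 NM)
B→C: 212.4 NM  (cumulative 482.2 NM)
C→D: 506.9 NM  (cumulative 989.1 NM)
D→E: 426.2 NM  (cumulative 1415.4 NM)
Total route length ≈ 1415 NM.

1415 NM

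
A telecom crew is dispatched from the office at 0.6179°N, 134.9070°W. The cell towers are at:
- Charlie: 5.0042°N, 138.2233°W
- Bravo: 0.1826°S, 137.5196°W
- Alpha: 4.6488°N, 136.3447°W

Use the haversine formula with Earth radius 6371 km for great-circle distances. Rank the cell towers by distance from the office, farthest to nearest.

Distance from the office at 0.6179°N, 134.9070°W to each:
Charlie 5.0042°N, 138.2233°W: 611.1 km
Alpha 4.6488°N, 136.3447°W: 475.8 km
Bravo 0.1826°S, 137.5196°W: 303.8 km

Charlie, Alpha, Bravo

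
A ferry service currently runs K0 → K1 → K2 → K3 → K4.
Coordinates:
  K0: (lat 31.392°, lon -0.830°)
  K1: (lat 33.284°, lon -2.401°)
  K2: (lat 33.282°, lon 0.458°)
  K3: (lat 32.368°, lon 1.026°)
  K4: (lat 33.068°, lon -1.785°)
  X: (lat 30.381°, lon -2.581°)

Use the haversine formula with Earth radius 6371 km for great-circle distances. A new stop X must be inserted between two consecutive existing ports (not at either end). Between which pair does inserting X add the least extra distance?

Added distance for inserting X between each consecutive pair:
K0–K1: 267.6 km
K1–K2: 489.3 km
K2–K3: 724.6 km
K3–K4: 441.4 km
Smallest added distance is 267.6 km, inserting between K0 and K1.

between K0 and K1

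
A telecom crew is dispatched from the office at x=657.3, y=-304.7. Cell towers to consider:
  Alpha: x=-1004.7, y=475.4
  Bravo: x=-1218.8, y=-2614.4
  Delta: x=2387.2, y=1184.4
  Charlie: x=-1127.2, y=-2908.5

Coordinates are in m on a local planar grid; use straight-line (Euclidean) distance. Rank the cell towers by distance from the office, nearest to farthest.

Distance from the office at x=657.3, y=-304.7 to each:
Alpha x=-1004.7, y=475.4: 1836.0 m
Delta x=2387.2, y=1184.4: 2282.5 m
Bravo x=-1218.8, y=-2614.4: 2975.6 m
Charlie x=-1127.2, y=-2908.5: 3156.6 m

Alpha, Delta, Bravo, Charlie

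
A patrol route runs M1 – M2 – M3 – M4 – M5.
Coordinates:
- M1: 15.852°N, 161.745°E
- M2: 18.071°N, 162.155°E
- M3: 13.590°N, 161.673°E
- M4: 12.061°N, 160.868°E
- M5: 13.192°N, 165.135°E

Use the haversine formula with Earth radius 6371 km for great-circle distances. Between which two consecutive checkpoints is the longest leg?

M2–M3

Leg distances:
M1→M2: 250.6 km
M2→M3: 500.9 km
M3→M4: 191.1 km
M4→M5: 479.8 km
The longest leg is M2–M3 at 500.9 km.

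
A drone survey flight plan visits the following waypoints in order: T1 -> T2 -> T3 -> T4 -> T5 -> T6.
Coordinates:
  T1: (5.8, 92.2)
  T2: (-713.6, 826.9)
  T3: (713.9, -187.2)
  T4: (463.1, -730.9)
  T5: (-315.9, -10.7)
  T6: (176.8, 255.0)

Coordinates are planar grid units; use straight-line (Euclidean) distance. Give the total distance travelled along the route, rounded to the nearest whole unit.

4999

Leg distances:
T1→T2: 1028.3  (cumulative 1028.3)
T2→T3: 1751.0  (cumulative 2779.3)
T3→T4: 598.8  (cumulative 3378.1)
T4→T5: 1060.9  (cumulative 4439.0)
T5→T6: 559.8  (cumulative 4998.7)
Total route length ≈ 4999.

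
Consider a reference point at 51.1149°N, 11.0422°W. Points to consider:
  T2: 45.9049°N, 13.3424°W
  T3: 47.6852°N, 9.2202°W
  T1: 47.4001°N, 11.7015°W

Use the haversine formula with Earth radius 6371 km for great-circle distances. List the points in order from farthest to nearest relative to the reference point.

T2, T1, T3

Computing each great-circle distance from 51.1149°N, 11.0422°W:
T2 45.9049°N, 13.3424°W: 603.5 km
T1 47.4001°N, 11.7015°W: 415.8 km
T3 47.6852°N, 9.2202°W: 403.5 km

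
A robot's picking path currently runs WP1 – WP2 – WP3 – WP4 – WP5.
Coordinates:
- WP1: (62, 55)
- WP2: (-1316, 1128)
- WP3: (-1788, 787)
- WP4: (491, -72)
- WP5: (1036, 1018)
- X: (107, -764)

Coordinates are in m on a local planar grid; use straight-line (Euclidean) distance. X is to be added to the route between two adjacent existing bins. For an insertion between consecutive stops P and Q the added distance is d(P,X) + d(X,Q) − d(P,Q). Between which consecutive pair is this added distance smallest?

Added distance for inserting X between each consecutive pair:
WP1–WP2: 1441.2 m
WP2–WP3: 4233.9 m
WP3–WP4: 804.7 m
WP4–WP5: 1582.4 m
Smallest added distance is 804.7 m, inserting between WP3 and WP4.

between WP3 and WP4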